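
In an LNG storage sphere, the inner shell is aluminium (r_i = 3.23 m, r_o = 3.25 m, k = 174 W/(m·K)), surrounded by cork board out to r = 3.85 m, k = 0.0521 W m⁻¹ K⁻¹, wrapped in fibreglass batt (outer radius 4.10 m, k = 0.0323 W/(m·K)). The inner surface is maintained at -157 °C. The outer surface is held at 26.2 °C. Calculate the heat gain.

Q = 1630 W

Series thermal resistances, inner to outer:
  R_aluminium = (1/3.23 − 1/3.25)/(4πk) = 0.001905/(4π·174) = 8.713×10^-7 K/W
  R_cork board = (1/3.25 − 1/3.85)/(4πk) = 0.04795/(4π·0.0521) = 0.07324 K/W
  R_fibreglass batt = (1/3.85 − 1/4.10)/(4πk) = 0.01584/(4π·0.0323) = 0.03902 K/W
ΣR = 8.713×10^-7 + 0.07324 + 0.03902 = 0.1123 K/W
Q = ΔT/ΣR = (-157 °C − 26.2 °C)/0.1123 = -1630 W
(Negative Q ⇒ heat flows inward; heat gain = 1630 W.)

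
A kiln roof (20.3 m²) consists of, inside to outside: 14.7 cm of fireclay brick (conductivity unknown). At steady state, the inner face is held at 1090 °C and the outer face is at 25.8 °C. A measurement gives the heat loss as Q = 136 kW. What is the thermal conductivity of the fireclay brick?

ΣR = ΔT/Q = |1090 − 25.8|/1.36×10^5 = 0.007825 K/W
L/(kA) = 0.007825 ⇒ k = 0.147/(0.007825·20.3) = 0.925 W/m·K

k = 0.925 W/m·K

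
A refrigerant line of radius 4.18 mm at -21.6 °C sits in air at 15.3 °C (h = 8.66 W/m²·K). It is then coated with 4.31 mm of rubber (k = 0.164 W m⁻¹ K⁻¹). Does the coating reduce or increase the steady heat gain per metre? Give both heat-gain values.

Critical radius for a cylinder: r_cr = k/h = 0.0189 m = 1.89 cm.
Outer radius after coating: r₂ = 0.00418 + 0.00431 = 0.00849 m.
Since r₁ < r_cr and r₂ ≤ r_cr, the coating moves toward the maximum at r_cr — heat gain rises.
Bare: R = 1/(2πr₁h) = 4.397 m·K/W; Q = 36.9/4.397 = 8.39 W/m.
Coated: R = R_cond + R_conv = 2.852 m·K/W; Q = 36.9/2.852 = 12.9 W/m.

increases: 8.39 → 12.9 W/m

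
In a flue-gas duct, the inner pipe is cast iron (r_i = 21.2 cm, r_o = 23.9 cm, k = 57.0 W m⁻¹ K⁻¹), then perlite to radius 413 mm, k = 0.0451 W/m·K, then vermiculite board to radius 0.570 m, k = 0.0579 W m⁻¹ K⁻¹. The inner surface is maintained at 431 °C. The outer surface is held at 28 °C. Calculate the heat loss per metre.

Resistance network (inner→outer):
  R'_cast iron = ln(0.239/0.212)/(2πk) = 0.1199/(2π·57.0) = 3.347×10^-4 m·K/W
  R'_perlite = ln(0.413/0.239)/(2πk) = 0.5470/(2π·0.0451) = 1.930 m·K/W
  R'_vermiculite board = ln(0.570/0.413)/(2πk) = 0.3222/(2π·0.0579) = 0.8856 m·K/W
ΣR = 3.347×10^-4 + 1.930 + 0.8856 = 2.816 m·K/W
Q' = ΔT/ΣR = (431 °C − 28 °C)/2.816 = 143 W/m

Q' = 143 W/m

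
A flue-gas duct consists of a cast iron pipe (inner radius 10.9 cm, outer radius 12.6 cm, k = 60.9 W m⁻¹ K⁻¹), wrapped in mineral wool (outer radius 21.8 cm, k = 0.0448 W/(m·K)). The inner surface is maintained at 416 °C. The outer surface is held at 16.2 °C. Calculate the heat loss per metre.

Q' = 205 W/m

Series thermal resistances, inner to outer:
  R'_cast iron = ln(0.126/0.109)/(2πk) = 0.1449/(2π·60.9) = 3.788×10^-4 m·K/W
  R'_mineral wool = ln(0.218/0.126)/(2πk) = 0.5482/(2π·0.0448) = 1.948 m·K/W
ΣR = 3.788×10^-4 + 1.948 = 1.948 m·K/W
Q' = ΔT/ΣR = (416 °C − 16.2 °C)/1.948 = 205 W/m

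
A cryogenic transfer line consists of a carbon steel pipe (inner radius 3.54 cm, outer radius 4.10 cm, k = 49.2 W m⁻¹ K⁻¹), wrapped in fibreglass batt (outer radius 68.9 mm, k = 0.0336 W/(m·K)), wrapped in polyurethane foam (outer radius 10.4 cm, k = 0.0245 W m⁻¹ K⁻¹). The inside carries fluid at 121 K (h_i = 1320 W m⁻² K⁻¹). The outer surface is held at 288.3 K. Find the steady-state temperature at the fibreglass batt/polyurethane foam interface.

T = 201.2 K

Treat each layer as a resistance in series:
  R'_conv,in = 1/(2πr h) = 1/(2π·0.0354·1320) = 0.003406 m·K/W
  R'_carbon steel = ln(0.0410/0.0354)/(2πk) = 0.1469/(2π·49.2) = 4.751×10^-4 m·K/W
  R'_fibreglass batt = ln(0.0689/0.0410)/(2πk) = 0.5191/(2π·0.0336) = 2.459 m·K/W
  R'_polyurethane foam = ln(0.104/0.0689)/(2πk) = 0.4117/(2π·0.0245) = 2.675 m·K/W
ΣR = 0.003406 + 4.751×10^-4 + 2.459 + 2.675 = 5.138 m·K/W
Q' = ΔT/ΣR = (121 K − 288.3 K)/5.138 = -32.56 W/m
From the inner boundary to the fibreglass batt/polyurethane foam interface, ΣR_partial = 2.463 m·K/W.
T_interface = T_in − Q'·ΣR_partial = 121 K − (-32.56)(2.463) = 201.2 K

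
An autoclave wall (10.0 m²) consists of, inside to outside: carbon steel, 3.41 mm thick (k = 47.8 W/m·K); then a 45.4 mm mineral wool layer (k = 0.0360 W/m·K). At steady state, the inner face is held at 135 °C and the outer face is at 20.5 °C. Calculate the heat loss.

Q = 908 W

Resistance network (inner→outer):
  R_carbon steel = L/(kA) = 0.00341/(47.8·10.0) = 7.134×10^-6 K/W
  R_mineral wool = L/(kA) = 0.0454/(0.0360·10.0) = 0.1261 K/W
ΣR = 7.134×10^-6 + 0.1261 = 0.1261 K/W
Q = ΔT/ΣR = (135 °C − 20.5 °C)/0.1261 = 908 W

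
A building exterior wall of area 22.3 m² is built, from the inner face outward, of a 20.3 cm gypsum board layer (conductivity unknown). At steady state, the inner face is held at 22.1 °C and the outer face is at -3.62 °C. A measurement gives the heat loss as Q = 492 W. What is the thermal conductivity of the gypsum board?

ΣR = ΔT/Q = |22.1 − -3.62|/492 = 0.05228 K/W
L/(kA) = 0.05228 ⇒ k = 0.203/(0.05228·22.3) = 0.174 W/m·K

k = 0.174 W/m·K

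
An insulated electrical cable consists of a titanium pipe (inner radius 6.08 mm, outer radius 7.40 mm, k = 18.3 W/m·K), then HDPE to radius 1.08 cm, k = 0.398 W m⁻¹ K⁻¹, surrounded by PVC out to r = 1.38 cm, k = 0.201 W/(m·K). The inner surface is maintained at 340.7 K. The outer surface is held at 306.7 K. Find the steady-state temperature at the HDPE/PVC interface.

Series thermal resistances, inner to outer:
  R'_titanium = ln(0.00740/0.00608)/(2πk) = 0.1965/(2π·18.3) = 0.001709 m·K/W
  R'_HDPE = ln(0.0108/0.00740)/(2πk) = 0.3781/(2π·0.398) = 0.1512 m·K/W
  R'_PVC = ln(0.0138/0.0108)/(2πk) = 0.2451/(2π·0.201) = 0.1941 m·K/W
ΣR = 0.001709 + 0.1512 + 0.1941 = 0.3470 m·K/W
Q' = ΔT/ΣR = (340.7 K − 306.7 K)/0.3470 = 97.98 W/m
From the inner boundary to the HDPE/PVC interface, ΣR_partial = 0.1529 m·K/W.
T_interface = T_in − Q'·ΣR_partial = 340.7 K − (97.98)(0.1529) = 325.7 K

T = 325.7 K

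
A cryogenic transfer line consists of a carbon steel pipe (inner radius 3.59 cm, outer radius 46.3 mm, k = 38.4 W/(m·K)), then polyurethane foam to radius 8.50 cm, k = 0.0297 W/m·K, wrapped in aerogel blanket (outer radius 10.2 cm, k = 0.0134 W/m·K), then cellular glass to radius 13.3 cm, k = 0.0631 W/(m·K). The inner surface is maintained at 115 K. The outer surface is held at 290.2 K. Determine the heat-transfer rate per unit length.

Treat each layer as a resistance in series:
  R'_carbon steel = ln(0.0463/0.0359)/(2πk) = 0.2544/(2π·38.4) = 0.001054 m·K/W
  R'_polyurethane foam = ln(0.0850/0.0463)/(2πk) = 0.6075/(2π·0.0297) = 3.255 m·K/W
  R'_aerogel blanket = ln(0.102/0.0850)/(2πk) = 0.1823/(2π·0.0134) = 2.165 m·K/W
  R'_cellular glass = ln(0.133/0.102)/(2πk) = 0.2654/(2π·0.0631) = 0.6693 m·K/W
ΣR = 0.001054 + 3.255 + 2.165 + 0.6693 = 6.090 m·K/W
Q' = ΔT/ΣR = (115 K − 290.2 K)/6.090 = -28.8 W/m
(Negative Q' ⇒ heat flows inward; heat gain = 28.8 W/m.)

Q' = 28.8 W/m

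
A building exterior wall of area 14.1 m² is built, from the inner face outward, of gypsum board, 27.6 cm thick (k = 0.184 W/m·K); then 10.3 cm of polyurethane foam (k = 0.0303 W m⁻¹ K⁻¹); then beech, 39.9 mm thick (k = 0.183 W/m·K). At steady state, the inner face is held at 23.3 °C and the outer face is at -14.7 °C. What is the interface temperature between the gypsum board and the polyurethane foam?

Treat each layer as a resistance in series:
  R_gypsum board = L/(kA) = 0.276/(0.184·14.1) = 0.1064 K/W
  R_polyurethane foam = L/(kA) = 0.103/(0.0303·14.1) = 0.2411 K/W
  R_beech = L/(kA) = 0.0399/(0.183·14.1) = 0.01546 K/W
ΣR = 0.1064 + 0.2411 + 0.01546 = 0.3630 K/W
Q = ΔT/ΣR = (23.3 °C − -14.7 °C)/0.3630 = 104.7 W
From the inner boundary to the gypsum board/polyurethane foam interface, ΣR_partial = 0.1064 K/W.
T_interface = T_in − Q·ΣR_partial = 23.3 °C − (104.7)(0.1064) = 12.2 °C

T = 12.2 °C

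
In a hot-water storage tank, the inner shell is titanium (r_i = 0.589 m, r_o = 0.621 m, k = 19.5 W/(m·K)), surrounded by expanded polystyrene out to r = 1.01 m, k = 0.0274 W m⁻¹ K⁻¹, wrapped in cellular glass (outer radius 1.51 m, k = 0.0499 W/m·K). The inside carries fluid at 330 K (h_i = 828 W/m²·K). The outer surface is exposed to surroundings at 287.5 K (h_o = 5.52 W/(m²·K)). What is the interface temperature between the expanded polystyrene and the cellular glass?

T = 297.1 K

Treat each layer as a resistance in series:
  R_conv,in = 1/(4πr²h) = 1/(4π·0.589²·828) = 2.770×10^-4 K/W
  R_titanium = (1/0.589 − 1/0.621)/(4πk) = 0.08749/(4π·19.5) = 3.570×10^-4 K/W
  R_expanded polystyrene = (1/0.621 − 1/1.01)/(4πk) = 0.6202/(4π·0.0274) = 1.801 K/W
  R_cellular glass = (1/1.01 − 1/1.51)/(4πk) = 0.3278/(4π·0.0499) = 0.5228 K/W
  R_conv,out = 1/(4πr²h) = 1/(4π·1.51²·5.52) = 0.006323 K/W
ΣR = 2.770×10^-4 + 3.570×10^-4 + 1.801 + 0.5228 + 0.006323 = 2.331 K/W
Q = ΔT/ΣR = (330 K − 287.5 K)/2.331 = 18.23 W
From the inner boundary to the expanded polystyrene/cellular glass interface, ΣR_partial = 1.802 K/W.
T_interface = T_in − Q·ΣR_partial = 330 K − (18.23)(1.802) = 297.1 K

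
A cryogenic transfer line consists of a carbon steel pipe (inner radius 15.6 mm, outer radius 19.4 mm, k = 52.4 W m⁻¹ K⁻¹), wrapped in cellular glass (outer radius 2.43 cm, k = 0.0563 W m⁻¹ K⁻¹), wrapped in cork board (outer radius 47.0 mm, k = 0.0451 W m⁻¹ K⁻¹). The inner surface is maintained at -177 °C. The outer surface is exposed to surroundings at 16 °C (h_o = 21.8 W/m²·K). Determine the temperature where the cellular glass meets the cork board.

T = -138 °C

Resistance network (inner→outer):
  R'_carbon steel = ln(0.0194/0.0156)/(2πk) = 0.2180/(2π·52.4) = 6.621×10^-4 m·K/W
  R'_cellular glass = ln(0.0243/0.0194)/(2πk) = 0.2252/(2π·0.0563) = 0.6366 m·K/W
  R'_cork board = ln(0.0470/0.0243)/(2πk) = 0.6597/(2π·0.0451) = 2.328 m·K/W
  R'_conv,out = 1/(2πr h) = 1/(2π·0.0470·21.8) = 0.1553 m·K/W
ΣR = 6.621×10^-4 + 0.6366 + 2.328 + 0.1553 = 3.121 m·K/W
Q' = ΔT/ΣR = (-177 °C − 16 °C)/3.121 = -61.84 W/m
From the inner boundary to the cellular glass/cork board interface, ΣR_partial = 0.6373 m·K/W.
T_interface = T_in − Q'·ΣR_partial = -177 °C − (-61.84)(0.6373) = -138 °C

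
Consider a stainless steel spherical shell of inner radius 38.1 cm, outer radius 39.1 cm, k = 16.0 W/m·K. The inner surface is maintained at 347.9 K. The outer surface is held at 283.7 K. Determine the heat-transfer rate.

Q = 4πk·ΔT/(1/r₁ − 1/r₂) = 4π × 16.0 × 64.2 / (1/0.381 − 1/0.391) = 1.92×10^5 W

Q = 192 kW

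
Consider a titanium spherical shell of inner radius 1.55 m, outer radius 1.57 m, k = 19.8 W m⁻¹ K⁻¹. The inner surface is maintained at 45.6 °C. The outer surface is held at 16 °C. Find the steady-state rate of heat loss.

Q = 4πk·ΔT/(1/r₁ − 1/r₂) = 4π × 19.8 × 29.6 / (1/1.55 − 1/1.57) = 8.96×10^5 W

Q = 896 kW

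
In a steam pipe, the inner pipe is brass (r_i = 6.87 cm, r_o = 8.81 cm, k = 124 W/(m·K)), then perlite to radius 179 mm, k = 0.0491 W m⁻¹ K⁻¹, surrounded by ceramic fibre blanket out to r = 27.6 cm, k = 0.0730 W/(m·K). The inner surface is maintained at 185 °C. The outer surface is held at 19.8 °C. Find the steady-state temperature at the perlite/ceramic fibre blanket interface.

T = 67.9 °C

Treat each layer as a resistance in series:
  R'_brass = ln(0.0881/0.0687)/(2πk) = 0.2487/(2π·124) = 3.192×10^-4 m·K/W
  R'_perlite = ln(0.179/0.0881)/(2πk) = 0.7089/(2π·0.0491) = 2.298 m·K/W
  R'_ceramic fibre blanket = ln(0.276/0.179)/(2πk) = 0.4330/(2π·0.0730) = 0.9441 m·K/W
ΣR = 3.192×10^-4 + 2.298 + 0.9441 = 3.242 m·K/W
Q' = ΔT/ΣR = (185 °C − 19.8 °C)/3.242 = 50.96 W/m
From the inner boundary to the perlite/ceramic fibre blanket interface, ΣR_partial = 2.298 m·K/W.
T_interface = T_in − Q'·ΣR_partial = 185 °C − (50.96)(2.298) = 67.9 °C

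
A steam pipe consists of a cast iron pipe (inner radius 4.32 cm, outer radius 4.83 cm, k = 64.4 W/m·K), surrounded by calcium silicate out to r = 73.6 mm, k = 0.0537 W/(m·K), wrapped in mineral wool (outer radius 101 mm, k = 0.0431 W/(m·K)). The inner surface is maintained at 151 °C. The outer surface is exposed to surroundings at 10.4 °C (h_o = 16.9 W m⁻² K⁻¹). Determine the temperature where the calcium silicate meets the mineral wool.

Series thermal resistances, inner to outer:
  R'_cast iron = ln(0.0483/0.0432)/(2πk) = 0.1116/(2π·64.4) = 2.758×10^-4 m·K/W
  R'_calcium silicate = ln(0.0736/0.0483)/(2πk) = 0.4212/(2π·0.0537) = 1.248 m·K/W
  R'_mineral wool = ln(0.101/0.0736)/(2πk) = 0.3165/(2π·0.0431) = 1.169 m·K/W
  R'_conv,out = 1/(2πr h) = 1/(2π·0.101·16.9) = 0.09324 m·K/W
ΣR = 2.758×10^-4 + 1.248 + 1.169 + 0.09324 = 2.511 m·K/W
Q' = ΔT/ΣR = (151 °C − 10.4 °C)/2.511 = 55.99 W/m
From the inner boundary to the calcium silicate/mineral wool interface, ΣR_partial = 1.248 m·K/W.
T_interface = T_in − Q'·ΣR_partial = 151 °C − (55.99)(1.248) = 81.1 °C

T = 81.1 °C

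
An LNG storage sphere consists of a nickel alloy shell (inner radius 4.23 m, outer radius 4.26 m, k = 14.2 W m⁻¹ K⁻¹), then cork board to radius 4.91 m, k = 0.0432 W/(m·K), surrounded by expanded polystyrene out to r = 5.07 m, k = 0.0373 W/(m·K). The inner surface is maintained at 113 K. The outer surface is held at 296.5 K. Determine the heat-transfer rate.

Q = 2590 W

Resistance network (inner→outer):
  R_nickel alloy = (1/4.23 − 1/4.26)/(4πk) = 0.001665/(4π·14.2) = 9.330×10^-6 K/W
  R_cork board = (1/4.26 − 1/4.91)/(4πk) = 0.03108/(4π·0.0432) = 0.05724 K/W
  R_expanded polystyrene = (1/4.91 − 1/5.07)/(4πk) = 0.006427/(4π·0.0373) = 0.01371 K/W
ΣR = 9.330×10^-6 + 0.05724 + 0.01371 = 0.07096 K/W
Q = ΔT/ΣR = (113 K − 296.5 K)/0.07096 = -2590 W
(Negative Q ⇒ heat flows inward; heat gain = 2590 W.)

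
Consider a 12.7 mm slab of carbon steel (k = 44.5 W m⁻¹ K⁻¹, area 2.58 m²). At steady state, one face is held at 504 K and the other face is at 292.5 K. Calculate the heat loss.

Q = 1.91×10^6 W

Q = kA·ΔT/L = 44.5 × 2.58 × |504 K − 292.5 K| / 0.0127 = 1.91×10^6 W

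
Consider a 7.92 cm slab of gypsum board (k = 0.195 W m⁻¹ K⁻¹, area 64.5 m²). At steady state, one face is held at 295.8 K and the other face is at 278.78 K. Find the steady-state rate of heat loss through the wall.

Q = kA·ΔT/L = 0.195 × 64.5 × |295.8 K − 278.78 K| / 0.0792 = 2700 W

Q = 2.70 kW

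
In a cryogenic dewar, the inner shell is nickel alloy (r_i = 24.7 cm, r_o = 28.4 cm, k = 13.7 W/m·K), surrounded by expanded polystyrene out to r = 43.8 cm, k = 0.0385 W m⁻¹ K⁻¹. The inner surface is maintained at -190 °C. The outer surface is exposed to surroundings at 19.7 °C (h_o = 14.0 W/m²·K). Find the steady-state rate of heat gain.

Series thermal resistances, inner to outer:
  R_nickel alloy = (1/0.247 − 1/0.284)/(4πk) = 0.5275/(4π·13.7) = 0.003064 K/W
  R_expanded polystyrene = (1/0.284 − 1/0.438)/(4πk) = 1.238/(4π·0.0385) = 2.559 K/W
  R_conv,out = 1/(4πr²h) = 1/(4π·0.438²·14.0) = 0.02963 K/W
ΣR = 0.003064 + 2.559 + 0.02963 = 2.592 K/W
Q = ΔT/ΣR = (-190 °C − 19.7 °C)/2.592 = -80.9 W
(Negative Q ⇒ heat flows inward; heat gain = 80.9 W.)

Q = 80.9 W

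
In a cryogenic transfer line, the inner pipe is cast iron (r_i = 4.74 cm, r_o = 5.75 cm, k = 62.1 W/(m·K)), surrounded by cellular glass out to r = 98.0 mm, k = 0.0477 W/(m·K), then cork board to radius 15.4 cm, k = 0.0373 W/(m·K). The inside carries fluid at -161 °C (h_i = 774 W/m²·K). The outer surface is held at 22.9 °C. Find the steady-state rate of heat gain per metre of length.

Treat each layer as a resistance in series:
  R'_conv,in = 1/(2πr h) = 1/(2π·0.0474·774) = 0.004338 m·K/W
  R'_cast iron = ln(0.0575/0.0474)/(2πk) = 0.1932/(2π·62.1) = 4.951×10^-4 m·K/W
  R'_cellular glass = ln(0.0980/0.0575)/(2πk) = 0.5332/(2π·0.0477) = 1.779 m·K/W
  R'_cork board = ln(0.154/0.0980)/(2πk) = 0.4520/(2π·0.0373) = 1.929 m·K/W
ΣR = 0.004338 + 4.951×10^-4 + 1.779 + 1.929 = 3.713 m·K/W
Q' = ΔT/ΣR = (-161 °C − 22.9 °C)/3.713 = -49.5 W/m
(Negative Q' ⇒ heat flows inward; heat gain = 49.5 W/m.)

Q' = 49.5 W/m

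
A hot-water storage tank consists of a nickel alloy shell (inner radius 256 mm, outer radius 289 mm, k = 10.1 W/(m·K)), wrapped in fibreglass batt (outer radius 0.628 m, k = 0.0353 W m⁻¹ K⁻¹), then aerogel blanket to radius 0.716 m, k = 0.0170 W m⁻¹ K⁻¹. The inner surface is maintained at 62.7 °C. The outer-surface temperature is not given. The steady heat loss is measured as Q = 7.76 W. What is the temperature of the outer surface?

T_out = 22.9 °C

Sum the resistances:
  R_nickel alloy = (1/0.256 − 1/0.289)/(4πk) = 0.4460/(4π·10.1) = 0.003514 K/W
  R_fibreglass batt = (1/0.289 − 1/0.628)/(4πk) = 1.868/(4π·0.0353) = 4.211 K/W
  R_aerogel blanket = (1/0.628 − 1/0.716)/(4πk) = 0.1957/(4π·0.0170) = 0.9161 K/W
ΣR = 5.130 K/W
ΔT = Q·ΣR = 7.76 × 5.130 = 39.81 K
Heat flows outward, so T_out = T_in − ΔT = 62.7 − 39.81 = 22.9 °C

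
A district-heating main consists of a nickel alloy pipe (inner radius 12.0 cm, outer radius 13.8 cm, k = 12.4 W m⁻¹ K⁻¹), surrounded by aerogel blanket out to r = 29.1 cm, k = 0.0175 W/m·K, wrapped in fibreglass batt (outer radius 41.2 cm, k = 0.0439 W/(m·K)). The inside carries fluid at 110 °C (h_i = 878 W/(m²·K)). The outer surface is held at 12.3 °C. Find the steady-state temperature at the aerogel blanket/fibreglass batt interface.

T = 27.6 °C

Series thermal resistances, inner to outer:
  R'_conv,in = 1/(2πr h) = 1/(2π·0.120·878) = 0.001511 m·K/W
  R'_nickel alloy = ln(0.138/0.120)/(2πk) = 0.1398/(2π·12.4) = 0.001794 m·K/W
  R'_aerogel blanket = ln(0.291/0.138)/(2πk) = 0.7461/(2π·0.0175) = 6.785 m·K/W
  R'_fibreglass batt = ln(0.412/0.291)/(2πk) = 0.3477/(2π·0.0439) = 1.261 m·K/W
ΣR = 0.001511 + 0.001794 + 6.785 + 1.261 = 8.049 m·K/W
Q' = ΔT/ΣR = (110 °C − 12.3 °C)/8.049 = 12.14 W/m
From the inner boundary to the aerogel blanket/fibreglass batt interface, ΣR_partial = 6.788 m·K/W.
T_interface = T_in − Q'·ΣR_partial = 110 °C − (12.14)(6.788) = 27.6 °C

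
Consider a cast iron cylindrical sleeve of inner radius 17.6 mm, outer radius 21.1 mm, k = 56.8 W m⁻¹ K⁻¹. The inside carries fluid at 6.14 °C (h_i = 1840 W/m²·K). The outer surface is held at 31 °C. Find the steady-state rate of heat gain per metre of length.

Q' = 4.58 kW/m

Series thermal resistances, inner to outer:
  R'_conv,in = 1/(2πr h) = 1/(2π·0.0176·1840) = 0.004915 m·K/W
  R'_cast iron = ln(0.0211/0.0176)/(2πk) = 0.1814/(2π·56.8) = 5.082×10^-4 m·K/W
ΣR = 0.004915 + 5.082×10^-4 = 0.005423 m·K/W
Q' = ΔT/ΣR = (6.14 °C − 31 °C)/0.005423 = -4580 W/m
(Negative Q' ⇒ heat flows inward; heat gain = 4580 W/m.)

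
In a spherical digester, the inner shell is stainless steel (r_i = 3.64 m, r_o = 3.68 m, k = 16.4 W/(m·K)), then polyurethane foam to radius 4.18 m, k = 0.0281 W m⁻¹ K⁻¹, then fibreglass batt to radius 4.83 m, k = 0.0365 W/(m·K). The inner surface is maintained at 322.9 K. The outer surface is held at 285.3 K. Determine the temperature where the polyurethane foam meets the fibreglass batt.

T = 301.6 K

Treat each layer as a resistance in series:
  R_stainless steel = (1/3.64 − 1/3.68)/(4πk) = 0.002986/(4π·16.4) = 1.449×10^-5 K/W
  R_polyurethane foam = (1/3.68 − 1/4.18)/(4πk) = 0.03250/(4π·0.0281) = 0.09205 K/W
  R_fibreglass batt = (1/4.18 − 1/4.83)/(4πk) = 0.03220/(4π·0.0365) = 0.07019 K/W
ΣR = 1.449×10^-5 + 0.09205 + 0.07019 = 0.1623 K/W
Q = ΔT/ΣR = (322.9 K − 285.3 K)/0.1623 = 231.7 W
From the inner boundary to the polyurethane foam/fibreglass batt interface, ΣR_partial = 0.09206 K/W.
T_interface = T_in − Q·ΣR_partial = 322.9 K − (231.7)(0.09206) = 301.6 K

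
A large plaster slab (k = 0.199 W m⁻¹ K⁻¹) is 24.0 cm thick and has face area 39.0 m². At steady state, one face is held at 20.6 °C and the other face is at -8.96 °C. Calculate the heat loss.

Q = kA·ΔT/L = 0.199 × 39.0 × |20.6 °C − -8.96 °C| / 0.240 = 956 W

Q = 956 W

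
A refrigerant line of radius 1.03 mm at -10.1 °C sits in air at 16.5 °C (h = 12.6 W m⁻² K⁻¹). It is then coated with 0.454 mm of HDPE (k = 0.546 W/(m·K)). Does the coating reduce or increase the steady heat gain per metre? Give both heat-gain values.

increases: 2.17 → 3.09 W/m

Critical radius for a cylinder: r_cr = k/h = 0.0433 m = 4.33 cm.
Outer radius after coating: r₂ = 0.00103 + 4.54×10^-4 = 0.001484 m.
Since r₁ < r_cr and r₂ ≤ r_cr, the coating moves toward the maximum at r_cr — heat gain rises.
Bare: R = 1/(2πr₁h) = 12.26 m·K/W; Q = 26.6/12.26 = 2.17 W/m.
Coated: R = R_cond + R_conv = 8.618 m·K/W; Q = 26.6/8.618 = 3.09 W/m.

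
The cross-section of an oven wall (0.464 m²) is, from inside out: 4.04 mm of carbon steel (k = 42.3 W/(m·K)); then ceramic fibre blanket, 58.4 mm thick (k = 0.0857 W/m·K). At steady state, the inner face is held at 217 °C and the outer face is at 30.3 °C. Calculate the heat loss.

Q = 127 W

Series thermal resistances, inner to outer:
  R_carbon steel = L/(kA) = 0.00404/(42.3·0.464) = 2.058×10^-4 K/W
  R_ceramic fibre blanket = L/(kA) = 0.0584/(0.0857·0.464) = 1.469 K/W
ΣR = 2.058×10^-4 + 1.469 = 1.469 K/W
Q = ΔT/ΣR = (217 °C − 30.3 °C)/1.469 = 127 W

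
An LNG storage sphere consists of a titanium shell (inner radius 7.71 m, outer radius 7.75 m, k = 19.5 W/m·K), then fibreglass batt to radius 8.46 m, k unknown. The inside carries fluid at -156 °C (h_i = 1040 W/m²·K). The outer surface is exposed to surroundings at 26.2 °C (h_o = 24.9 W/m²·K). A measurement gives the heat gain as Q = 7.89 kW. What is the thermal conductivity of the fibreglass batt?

ΣR = ΔT/Q = |-156 − 26.2|/7890 = 0.02309 K/W
Known resistances:
  R_conv,in = 1/(4πr²h) = 1/(4π·7.71²·1040) = 1.287×10^-6 K/W
  R_titanium = (1/7.71 − 1/7.75)/(4πk) = 6.694×10^-4/(4π·19.5) = 2.732×10^-6 K/W
  R_conv,out = 1/(4πr²h) = 1/(4π·8.46²·24.9) = 4.465×10^-5 K/W
R_fibreglass batt = ΣR − ΣR_known = 0.02309 − 4.867×10^-5 = 0.02304 K/W
(1/r₁−1/r₂)/(4πk) = 0.02304 ⇒ k = 0.01083/(4π·0.02304) = 0.0374 W/m·K

k = 0.0374 W/m·K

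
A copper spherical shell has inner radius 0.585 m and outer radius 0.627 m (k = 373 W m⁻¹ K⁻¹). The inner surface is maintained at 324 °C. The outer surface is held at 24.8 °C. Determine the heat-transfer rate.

Q = 4πk·ΔT/(1/r₁ − 1/r₂) = 4π × 373 × 299.2 / (1/0.585 − 1/0.627) = 1.22×10^7 W

Q = 1.22×10^7 W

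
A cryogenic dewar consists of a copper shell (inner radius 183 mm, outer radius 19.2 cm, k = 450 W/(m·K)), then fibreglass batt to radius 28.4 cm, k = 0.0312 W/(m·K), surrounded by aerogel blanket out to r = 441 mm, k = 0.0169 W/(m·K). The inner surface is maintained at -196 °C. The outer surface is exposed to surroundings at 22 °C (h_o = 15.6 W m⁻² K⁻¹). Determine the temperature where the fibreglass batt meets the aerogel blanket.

Treat each layer as a resistance in series:
  R_copper = (1/0.183 − 1/0.192)/(4πk) = 0.2561/(4π·450) = 4.530×10^-5 K/W
  R_fibreglass batt = (1/0.192 − 1/0.284)/(4πk) = 1.687/(4π·0.0312) = 4.303 K/W
  R_aerogel blanket = (1/0.284 − 1/0.441)/(4πk) = 1.254/(4π·0.0169) = 5.903 K/W
  R_conv,out = 1/(4πr²h) = 1/(4π·0.441²·15.6) = 0.02623 K/W
ΣR = 4.530×10^-5 + 4.303 + 5.903 + 0.02623 = 10.23 K/W
Q = ΔT/ΣR = (-196 °C − 22 °C)/10.23 = -21.31 W
From the inner boundary to the fibreglass batt/aerogel blanket interface, ΣR_partial = 4.303 K/W.
T_interface = T_in − Q·ΣR_partial = -196 °C − (-21.31)(4.303) = -104 °C

T = -104 °C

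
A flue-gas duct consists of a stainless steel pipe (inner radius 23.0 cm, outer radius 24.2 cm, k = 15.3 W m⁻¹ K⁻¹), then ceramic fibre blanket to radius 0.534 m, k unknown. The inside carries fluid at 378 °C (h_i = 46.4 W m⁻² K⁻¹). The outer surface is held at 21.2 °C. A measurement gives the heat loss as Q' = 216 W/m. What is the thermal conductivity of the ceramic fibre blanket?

k = 0.0770 W/m·K

ΣR = ΔT/Q' = |378 − 21.2|/216 = 1.652 m·K/W
Known resistances:
  R'_conv,in = 1/(2πr h) = 1/(2π·0.230·46.4) = 0.01491 m·K/W
  R'_stainless steel = ln(0.242/0.230)/(2πk) = 0.05086/(2π·15.3) = 5.290×10^-4 m·K/W
R_ceramic fibre blanket = ΣR − ΣR_known = 1.652 − 0.01544 = 1.637 m·K/W
ln(r₂/r₁)/(2πk) = 1.637 ⇒ k = 0.7915/(2π·1.637) = 0.0770 W/m·K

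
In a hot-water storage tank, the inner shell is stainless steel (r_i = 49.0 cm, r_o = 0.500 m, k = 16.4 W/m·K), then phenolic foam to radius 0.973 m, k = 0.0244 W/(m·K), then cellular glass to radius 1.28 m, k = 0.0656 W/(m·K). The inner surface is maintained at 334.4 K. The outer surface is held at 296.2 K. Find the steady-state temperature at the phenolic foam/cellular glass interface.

Treat each layer as a resistance in series:
  R_stainless steel = (1/0.490 − 1/0.500)/(4πk) = 0.04082/(4π·16.4) = 1.981×10^-4 K/W
  R_phenolic foam = (1/0.500 − 1/0.973)/(4πk) = 0.9723/(4π·0.0244) = 3.171 K/W
  R_cellular glass = (1/0.973 − 1/1.28)/(4πk) = 0.2465/(4π·0.0656) = 0.2990 K/W
ΣR = 1.981×10^-4 + 3.171 + 0.2990 = 3.470 K/W
Q = ΔT/ΣR = (334.4 K − 296.2 K)/3.470 = 11.01 W
From the inner boundary to the phenolic foam/cellular glass interface, ΣR_partial = 3.171 K/W.
T_interface = T_in − Q·ΣR_partial = 334.4 K − (11.01)(3.171) = 299.5 K

T = 299.5 K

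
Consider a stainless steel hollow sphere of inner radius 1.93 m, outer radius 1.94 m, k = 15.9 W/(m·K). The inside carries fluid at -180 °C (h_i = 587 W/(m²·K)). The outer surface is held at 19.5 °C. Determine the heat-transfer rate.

Q = 4010 kW

Series thermal resistances, inner to outer:
  R_conv,in = 1/(4πr²h) = 1/(4π·1.93²·587) = 3.639×10^-5 K/W
  R_stainless steel = (1/1.93 − 1/1.94)/(4πk) = 0.002671/(4π·15.9) = 1.337×10^-5 K/W
ΣR = 3.639×10^-5 + 1.337×10^-5 = 4.976×10^-5 K/W
Q = ΔT/ΣR = (-180 °C − 19.5 °C)/4.976×10^-5 = -4.01×10^6 W
(Negative Q ⇒ heat flows inward; heat gain = 4.01×10^6 W.)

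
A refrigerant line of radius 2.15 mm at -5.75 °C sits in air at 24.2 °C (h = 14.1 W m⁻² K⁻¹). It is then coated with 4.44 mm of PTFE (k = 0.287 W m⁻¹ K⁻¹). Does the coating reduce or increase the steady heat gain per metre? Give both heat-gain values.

Critical radius for a cylinder: r_cr = k/h = 0.0204 m = 2.04 cm.
Outer radius after coating: r₂ = 0.00215 + 0.00444 = 0.00659 m.
Since r₁ < r_cr and r₂ ≤ r_cr, the coating moves toward the maximum at r_cr — heat gain rises.
Bare: R = 1/(2πr₁h) = 5.250 m·K/W; Q = 29.95/5.250 = 5.70 W/m.
Coated: R = R_cond + R_conv = 2.334 m·K/W; Q = 29.95/2.334 = 12.8 W/m.

increases: 5.70 → 12.8 W/m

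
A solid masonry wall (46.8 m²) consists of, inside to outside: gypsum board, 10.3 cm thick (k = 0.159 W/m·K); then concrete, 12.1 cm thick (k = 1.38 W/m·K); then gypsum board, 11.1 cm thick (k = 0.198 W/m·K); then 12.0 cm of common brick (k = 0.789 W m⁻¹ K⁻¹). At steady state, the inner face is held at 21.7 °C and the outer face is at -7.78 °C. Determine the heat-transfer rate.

Resistance network (inner→outer):
  R_gypsum board = L/(kA) = 0.103/(0.159·46.8) = 0.01384 K/W
  R_concrete = L/(kA) = 0.121/(1.38·46.8) = 0.001874 K/W
  R_gypsum board = L/(kA) = 0.111/(0.198·46.8) = 0.01198 K/W
  R_common brick = L/(kA) = 0.120/(0.789·46.8) = 0.003250 K/W
ΣR = 0.01384 + 0.001874 + 0.01198 + 0.003250 = 0.03094 K/W
Q = ΔT/ΣR = (21.7 °C − -7.78 °C)/0.03094 = 953 W

Q = 953 W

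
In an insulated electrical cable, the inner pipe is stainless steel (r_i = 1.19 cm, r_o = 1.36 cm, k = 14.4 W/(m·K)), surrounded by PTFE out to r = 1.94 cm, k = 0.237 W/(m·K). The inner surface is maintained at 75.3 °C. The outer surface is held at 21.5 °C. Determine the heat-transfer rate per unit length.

Q' = 224 W/m

Series thermal resistances, inner to outer:
  R'_stainless steel = ln(0.0136/0.0119)/(2πk) = 0.1335/(2π·14.4) = 0.001476 m·K/W
  R'_PTFE = ln(0.0194/0.0136)/(2πk) = 0.3552/(2π·0.237) = 0.2385 m·K/W
ΣR = 0.001476 + 0.2385 = 0.2400 m·K/W
Q' = ΔT/ΣR = (75.3 °C − 21.5 °C)/0.2400 = 224 W/m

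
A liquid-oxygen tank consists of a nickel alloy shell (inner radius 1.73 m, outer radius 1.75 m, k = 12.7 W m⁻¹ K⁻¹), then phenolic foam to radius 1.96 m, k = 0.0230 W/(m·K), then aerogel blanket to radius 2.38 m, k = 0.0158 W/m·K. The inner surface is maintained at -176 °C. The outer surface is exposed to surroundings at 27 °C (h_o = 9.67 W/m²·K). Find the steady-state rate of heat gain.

Resistance network (inner→outer):
  R_nickel alloy = (1/1.73 − 1/1.75)/(4πk) = 0.006606/(4π·12.7) = 4.139×10^-5 K/W
  R_phenolic foam = (1/1.75 − 1/1.96)/(4πk) = 0.06122/(4π·0.0230) = 0.2118 K/W
  R_aerogel blanket = (1/1.96 − 1/2.38)/(4πk) = 0.09004/(4π·0.0158) = 0.4535 K/W
  R_conv,out = 1/(4πr²h) = 1/(4π·2.38²·9.67) = 0.001453 K/W
ΣR = 4.139×10^-5 + 0.2118 + 0.4535 + 0.001453 = 0.6668 K/W
Q = ΔT/ΣR = (-176 °C − 27 °C)/0.6668 = -304 W
(Negative Q ⇒ heat flows inward; heat gain = 304 W.)

Q = 304 W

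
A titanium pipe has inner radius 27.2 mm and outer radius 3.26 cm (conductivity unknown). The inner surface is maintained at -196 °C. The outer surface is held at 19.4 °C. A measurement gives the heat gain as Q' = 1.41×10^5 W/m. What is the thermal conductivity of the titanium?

ΣR = ΔT/Q' = |-196 − 19.4|/1.41×10^5 = 0.001528 m·K/W
ln(r₂/r₁)/(2πk) = 0.001528 ⇒ k = 0.1811/(2π·0.001528) = 18.9 W/m·K

k = 18.9 W/m·K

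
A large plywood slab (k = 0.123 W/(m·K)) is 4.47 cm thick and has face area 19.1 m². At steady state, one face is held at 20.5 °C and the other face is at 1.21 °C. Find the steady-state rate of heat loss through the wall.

Q = 1010 W

Q = kA·ΔT/L = 0.123 × 19.1 × |20.5 °C − 1.21 °C| / 0.0447 = 1010 W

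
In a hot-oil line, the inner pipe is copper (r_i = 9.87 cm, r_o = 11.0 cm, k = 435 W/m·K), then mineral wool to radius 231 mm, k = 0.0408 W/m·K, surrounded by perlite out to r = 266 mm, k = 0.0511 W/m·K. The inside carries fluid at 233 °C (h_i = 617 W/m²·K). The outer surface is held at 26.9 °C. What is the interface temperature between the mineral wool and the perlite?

Resistance network (inner→outer):
  R'_conv,in = 1/(2πr h) = 1/(2π·0.0987·617) = 0.002613 m·K/W
  R'_copper = ln(0.110/0.0987)/(2πk) = 0.1084/(2π·435) = 3.966×10^-5 m·K/W
  R'_mineral wool = ln(0.231/0.110)/(2πk) = 0.7419/(2π·0.0408) = 2.894 m·K/W
  R'_perlite = ln(0.266/0.231)/(2πk) = 0.1411/(2π·0.0511) = 0.4394 m·K/W
ΣR = 0.002613 + 3.966×10^-5 + 2.894 + 0.4394 = 3.336 m·K/W
Q' = ΔT/ΣR = (233 °C − 26.9 °C)/3.336 = 61.78 W/m
From the inner boundary to the mineral wool/perlite interface, ΣR_partial = 2.897 m·K/W.
T_interface = T_in − Q'·ΣR_partial = 233 °C − (61.78)(2.897) = 54.0 °C

T = 54.0 °C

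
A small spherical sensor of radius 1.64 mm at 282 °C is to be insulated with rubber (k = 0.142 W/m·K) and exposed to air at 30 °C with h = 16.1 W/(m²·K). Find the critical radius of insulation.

r_cr = 1.76 cm

For a sphere, r_cr = 2k_ins/h = 2·0.142/16.1 = 0.0176 m = 1.76 cm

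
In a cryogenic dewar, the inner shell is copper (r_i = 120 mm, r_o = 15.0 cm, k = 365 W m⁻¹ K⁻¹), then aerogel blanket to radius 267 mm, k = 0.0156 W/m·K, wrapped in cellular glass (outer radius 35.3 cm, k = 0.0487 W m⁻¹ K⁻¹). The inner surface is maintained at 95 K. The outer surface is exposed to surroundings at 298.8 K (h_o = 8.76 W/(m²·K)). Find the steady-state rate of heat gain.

Q = 12.4 W

Treat each layer as a resistance in series:
  R_copper = (1/0.120 − 1/0.150)/(4πk) = 1.667/(4π·365) = 3.634×10^-4 K/W
  R_aerogel blanket = (1/0.150 − 1/0.267)/(4πk) = 2.921/(4π·0.0156) = 14.90 K/W
  R_cellular glass = (1/0.267 − 1/0.353)/(4πk) = 0.9125/(4π·0.0487) = 1.491 K/W
  R_conv,out = 1/(4πr²h) = 1/(4π·0.353²·8.76) = 0.07290 K/W
ΣR = 3.634×10^-4 + 14.90 + 1.491 + 0.07290 = 16.46 K/W
Q = ΔT/ΣR = (95 K − 298.8 K)/16.46 = -12.4 W
(Negative Q ⇒ heat flows inward; heat gain = 12.4 W.)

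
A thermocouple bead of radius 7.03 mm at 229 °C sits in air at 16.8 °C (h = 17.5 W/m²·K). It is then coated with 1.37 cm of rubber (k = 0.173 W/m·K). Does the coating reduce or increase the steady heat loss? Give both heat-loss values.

increases: 2.31 → 3.94 W

Critical radius for a sphere: r_cr = 2k/h = 0.0198 m = 1.98 cm.
Outer radius after coating: r₂ = 0.00703 + 0.0137 = 0.02073 m.
r₁ < r_cr < r₂: heat loss rises to a maximum at r_cr then falls. Whether the coating helps depends on whether Q(r₂) has dropped back below Q(r₁).
Bare: R = 1/(4πr₁²h) = 92.01 K/W; Q = 212.2/92.01 = 2.31 W.
Coated: R = R_cond + R_conv = 53.82 K/W; Q = 212.2/53.82 = 3.94 W.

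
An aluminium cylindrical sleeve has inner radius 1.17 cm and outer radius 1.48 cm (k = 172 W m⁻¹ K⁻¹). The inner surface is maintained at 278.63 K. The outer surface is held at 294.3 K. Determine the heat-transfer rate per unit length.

Q' = 2πk·ΔT/ln(r₂/r₁) = 2π × 172 × 15.67 / ln(0.0148/0.0117) = 72100 W/m

Q' = 72100 W/m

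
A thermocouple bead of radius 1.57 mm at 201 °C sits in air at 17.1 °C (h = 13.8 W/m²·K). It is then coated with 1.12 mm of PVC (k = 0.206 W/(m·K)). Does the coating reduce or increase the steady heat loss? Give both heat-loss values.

increases: 0.0786 → 0.204 W

Critical radius for a sphere: r_cr = 2k/h = 0.0299 m = 2.99 cm.
Outer radius after coating: r₂ = 0.00157 + 0.00112 = 0.00269 m.
Since r₁ < r_cr and r₂ ≤ r_cr, the coating moves toward the maximum at r_cr — heat loss rises.
Bare: R = 1/(4πr₁²h) = 2339 K/W; Q = 183.9/2339 = 0.0786 W.
Coated: R = R_cond + R_conv = 899.3 K/W; Q = 183.9/899.3 = 0.204 W.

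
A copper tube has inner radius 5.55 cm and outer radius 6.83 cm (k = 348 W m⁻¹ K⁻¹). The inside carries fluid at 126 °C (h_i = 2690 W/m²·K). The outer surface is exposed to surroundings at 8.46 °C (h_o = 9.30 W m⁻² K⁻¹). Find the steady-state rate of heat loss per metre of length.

Treat each layer as a resistance in series:
  R'_conv,in = 1/(2πr h) = 1/(2π·0.0555·2690) = 0.001066 m·K/W
  R'_copper = ln(0.0683/0.0555)/(2πk) = 0.2075/(2π·348) = 9.491×10^-5 m·K/W
  R'_conv,out = 1/(2πr h) = 1/(2π·0.0683·9.30) = 0.2506 m·K/W
ΣR = 0.001066 + 9.491×10^-5 + 0.2506 = 0.2518 m·K/W
Q' = ΔT/ΣR = (126 °C − 8.46 °C)/0.2518 = 467 W/m

Q' = 467 W/m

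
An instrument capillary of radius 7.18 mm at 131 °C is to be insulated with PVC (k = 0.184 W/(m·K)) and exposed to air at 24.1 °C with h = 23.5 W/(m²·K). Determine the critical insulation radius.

r_cr = 0.783 cm

For a cylinder, r_cr = k_ins/h = 0.184/23.5 = 0.00783 m = 0.783 cm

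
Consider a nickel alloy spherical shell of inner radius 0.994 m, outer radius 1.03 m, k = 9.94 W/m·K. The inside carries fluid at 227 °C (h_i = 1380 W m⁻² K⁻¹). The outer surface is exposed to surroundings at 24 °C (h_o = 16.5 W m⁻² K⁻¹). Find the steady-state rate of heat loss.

Q = 41500 W

Treat each layer as a resistance in series:
  R_conv,in = 1/(4πr²h) = 1/(4π·0.994²·1380) = 5.836×10^-5 K/W
  R_nickel alloy = (1/0.994 − 1/1.03)/(4πk) = 0.03516/(4π·9.94) = 2.815×10^-4 K/W
  R_conv,out = 1/(4πr²h) = 1/(4π·1.03²·16.5) = 0.004546 K/W
ΣR = 5.836×10^-5 + 2.815×10^-4 + 0.004546 = 0.004886 K/W
Q = ΔT/ΣR = (227 °C − 24 °C)/0.004886 = 41500 W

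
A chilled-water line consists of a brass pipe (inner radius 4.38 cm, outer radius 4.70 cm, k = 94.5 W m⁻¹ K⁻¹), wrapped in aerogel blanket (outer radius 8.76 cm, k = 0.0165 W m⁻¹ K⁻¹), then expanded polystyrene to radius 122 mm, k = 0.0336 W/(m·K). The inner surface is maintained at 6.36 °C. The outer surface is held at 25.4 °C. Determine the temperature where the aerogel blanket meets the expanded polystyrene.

T = 21.5 °C

Treat each layer as a resistance in series:
  R'_brass = ln(0.0470/0.0438)/(2πk) = 0.07051/(2π·94.5) = 1.188×10^-4 m·K/W
  R'_aerogel blanket = ln(0.0876/0.0470)/(2πk) = 0.6226/(2π·0.0165) = 6.006 m·K/W
  R'_expanded polystyrene = ln(0.122/0.0876)/(2πk) = 0.3312/(2π·0.0336) = 1.569 m·K/W
ΣR = 1.188×10^-4 + 6.006 + 1.569 = 7.575 m·K/W
Q' = ΔT/ΣR = (6.36 °C − 25.4 °C)/7.575 = -2.514 W/m
From the inner boundary to the aerogel blanket/expanded polystyrene interface, ΣR_partial = 6.006 m·K/W.
T_interface = T_in − Q'·ΣR_partial = 6.36 °C − (-2.514)(6.006) = 21.5 °C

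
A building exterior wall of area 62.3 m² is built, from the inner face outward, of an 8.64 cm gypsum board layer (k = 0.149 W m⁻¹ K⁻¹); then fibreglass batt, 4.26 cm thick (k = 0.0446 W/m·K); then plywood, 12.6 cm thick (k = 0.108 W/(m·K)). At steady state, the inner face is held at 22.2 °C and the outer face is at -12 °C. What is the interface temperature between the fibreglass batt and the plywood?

T = 2.77 °C

Series thermal resistances, inner to outer:
  R_gypsum board = L/(kA) = 0.0864/(0.149·62.3) = 0.009308 K/W
  R_fibreglass batt = L/(kA) = 0.0426/(0.0446·62.3) = 0.01533 K/W
  R_plywood = L/(kA) = 0.126/(0.108·62.3) = 0.01873 K/W
ΣR = 0.009308 + 0.01533 + 0.01873 = 0.04337 K/W
Q = ΔT/ΣR = (22.2 °C − -12 °C)/0.04337 = 788.6 W
From the inner boundary to the fibreglass batt/plywood interface, ΣR_partial = 0.02464 K/W.
T_interface = T_in − Q·ΣR_partial = 22.2 °C − (788.6)(0.02464) = 2.77 °C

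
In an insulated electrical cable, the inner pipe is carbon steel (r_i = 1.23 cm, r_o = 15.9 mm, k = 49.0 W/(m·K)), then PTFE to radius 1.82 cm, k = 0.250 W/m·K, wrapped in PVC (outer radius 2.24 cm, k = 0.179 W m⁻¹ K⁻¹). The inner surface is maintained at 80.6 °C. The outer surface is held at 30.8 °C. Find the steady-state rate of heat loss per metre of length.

Series thermal resistances, inner to outer:
  R'_carbon steel = ln(0.0159/0.0123)/(2πk) = 0.2567/(2π·49.0) = 8.338×10^-4 m·K/W
  R'_PTFE = ln(0.0182/0.0159)/(2πk) = 0.1351/(2π·0.250) = 0.08601 m·K/W
  R'_PVC = ln(0.0224/0.0182)/(2πk) = 0.2076/(2π·0.179) = 0.1846 m·K/W
ΣR = 8.338×10^-4 + 0.08601 + 0.1846 = 0.2714 m·K/W
Q' = ΔT/ΣR = (80.6 °C − 30.8 °C)/0.2714 = 183 W/m

Q' = 183 W/m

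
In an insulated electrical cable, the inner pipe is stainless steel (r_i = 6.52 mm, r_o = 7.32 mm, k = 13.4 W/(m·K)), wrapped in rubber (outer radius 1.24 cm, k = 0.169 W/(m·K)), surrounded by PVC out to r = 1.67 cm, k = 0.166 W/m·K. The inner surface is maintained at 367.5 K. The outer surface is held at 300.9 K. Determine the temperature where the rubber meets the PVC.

Resistance network (inner→outer):
  R'_stainless steel = ln(0.00732/0.00652)/(2πk) = 0.1157/(2π·13.4) = 0.001375 m·K/W
  R'_rubber = ln(0.0124/0.00732)/(2πk) = 0.5271/(2π·0.169) = 0.4964 m·K/W
  R'_PVC = ln(0.0167/0.0124)/(2πk) = 0.2977/(2π·0.166) = 0.2854 m·K/W
ΣR = 0.001375 + 0.4964 + 0.2854 = 0.7832 m·K/W
Q' = ΔT/ΣR = (367.5 K − 300.9 K)/0.7832 = 85.04 W/m
From the inner boundary to the rubber/PVC interface, ΣR_partial = 0.4978 m·K/W.
T_interface = T_in − Q'·ΣR_partial = 367.5 K − (85.04)(0.4978) = 325.2 K

T = 325.2 K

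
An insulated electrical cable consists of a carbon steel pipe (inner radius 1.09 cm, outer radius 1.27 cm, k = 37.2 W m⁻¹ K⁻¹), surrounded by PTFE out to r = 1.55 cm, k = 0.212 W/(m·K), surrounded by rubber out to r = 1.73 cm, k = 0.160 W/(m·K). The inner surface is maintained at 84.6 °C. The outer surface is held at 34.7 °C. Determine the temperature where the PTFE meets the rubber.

Series thermal resistances, inner to outer:
  R'_carbon steel = ln(0.0127/0.0109)/(2πk) = 0.1528/(2π·37.2) = 6.539×10^-4 m·K/W
  R'_PTFE = ln(0.0155/0.0127)/(2πk) = 0.1992/(2π·0.212) = 0.1496 m·K/W
  R'_rubber = ln(0.0173/0.0155)/(2πk) = 0.1099/(2π·0.160) = 0.1093 m·K/W
ΣR = 6.539×10^-4 + 0.1496 + 0.1093 = 0.2596 m·K/W
Q' = ΔT/ΣR = (84.6 °C − 34.7 °C)/0.2596 = 192.2 W/m
From the inner boundary to the PTFE/rubber interface, ΣR_partial = 0.1503 m·K/W.
T_interface = T_in − Q'·ΣR_partial = 84.6 °C − (192.2)(0.1503) = 55.7 °C

T = 55.7 °C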